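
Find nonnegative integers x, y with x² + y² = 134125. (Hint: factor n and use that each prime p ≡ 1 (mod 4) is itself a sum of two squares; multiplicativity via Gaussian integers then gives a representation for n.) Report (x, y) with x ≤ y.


Step 1: Factor n = 134125 = 5^3 · 29 · 37.
Step 2: Check the mod-4 condition on each prime factor: 5 ≡ 1 (mod 4), exponent 3; 29 ≡ 1 (mod 4), exponent 1; 37 ≡ 1 (mod 4), exponent 1.
All primes ≡ 3 (mod 4) appear to even exponent (or don't appear), so by the two-squares theorem n IS expressible as a sum of two squares.
Step 3: Build a representation. Group n = k² · m with k = 5 and m = 5 · 29 · 37 = 5365 (a product of primes ≡ 1 (mod 4)); a representation of m scales to one of n via (k·x)² + (k·y)² = k²(x² + y²). Each prime p ≡ 1 (mod 4) is itself a sum of two squares; find a² by testing p − a² for a perfect square:
  5: 5 − 1² = 4 = 2² ⇒ 5 = 1² + 2².
  29: 29 − 1² = 28, 29 − 2² = 25 = 5² ⇒ 29 = 2² + 5².
  37: 37 − 1² = 36 = 6² ⇒ 37 = 1² + 6².
  Combine using the Brahmagupta–Fibonacci identity (a² + b²)(c² + d²) = (ac − bd)² + (ad + bc)² = (ac + bd)² + (ad − bc)²:
  5 · 29 = 145: from (1² + 2²)(2² + 5²), take (1·2 − 2·5, 1·5 + 2·2) = (2 − 10, 5 + 4) = (-8, 9); dropping signs (only squares matter) gives (8, 9); check 8² + 9² = 64 + 81 = 145 ✓.
  145 · 37 = 5365: from (8² + 9²)(1² + 6²), take (8·1 − 9·6, 8·6 + 9·1) = (8 − 54, 48 + 9) = (-46, 57); dropping signs (only squares matter) gives (46, 57); check 46² + 57² = 2116 + 3249 = 5365 ✓.
  Scale by k = 5: (5·46, 5·57) = (230, 285).
Step 4: Order so x ≤ y and verify: 230² + 285² = 52900 + 81225 = 134125 = n. ✓

n = 134125 = 230² + 285² (one valid representation with x ≤ y).


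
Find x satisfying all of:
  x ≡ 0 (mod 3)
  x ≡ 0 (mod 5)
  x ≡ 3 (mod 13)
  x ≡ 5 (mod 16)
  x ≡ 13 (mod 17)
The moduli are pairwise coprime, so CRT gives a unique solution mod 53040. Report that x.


Product of moduli M = 3 · 5 · 13 · 16 · 17 = 53040.
Merge one congruence at a time:
  Start: x ≡ 0 (mod 3).
  Combine with x ≡ 0 (mod 5); new modulus lcm = 15.
    Write x = 0 + 3·t and substitute into x ≡ 0 (mod 5): 3·t ≡ 0 − 0 = 0 (mod 5).
    The inverse of 3 mod 5 is 2 (since 3·2 = 6 = 1·5 + 1), so t ≡ 2·0 = 0 ≡ 0 (mod 5).
    Then x = 0 + 3·0 = 0, valid modulo lcm(3, 5) = 15: x ≡ 0 (mod 15).
  Combine with x ≡ 3 (mod 13); new modulus lcm = 195.
    Write x = 0 + 15·t and substitute into x ≡ 3 (mod 13): 15·t ≡ 3 − 0 = 3 (mod 13).
    Reduce coefficients mod 13: 2·t ≡ 3 (mod 13).
    The inverse of 2 mod 13 is 7 (since 2·7 = 14 = 1·13 + 1), so t ≡ 7·3 = 21 ≡ 8 (mod 13).
    Then x = 0 + 15·8 = 120, valid modulo lcm(15, 13) = 195: x ≡ 120 (mod 195).
  Combine with x ≡ 5 (mod 16); new modulus lcm = 3120.
    Write x = 120 + 195·t and substitute into x ≡ 5 (mod 16): 195·t ≡ 5 − 120 = -115 (mod 16).
    Reduce coefficients mod 16: 3·t ≡ 13 (mod 16).
    The inverse of 3 mod 16 is 11 (since 3·11 = 33 = 2·16 + 1), so t ≡ 11·13 = 143 ≡ 15 (mod 16).
    Then x = 120 + 195·15 = 3045, valid modulo lcm(195, 16) = 3120: x ≡ 3045 (mod 3120).
  Combine with x ≡ 13 (mod 17); new modulus lcm = 53040.
    Write x = 3045 + 3120·t and substitute into x ≡ 13 (mod 17): 3120·t ≡ 13 − 3045 = -3032 (mod 17).
    Reduce coefficients mod 17: 9·t ≡ 11 (mod 17).
    The inverse of 9 mod 17 is 2 (since 9·2 = 18 = 1·17 + 1), so t ≡ 2·11 = 22 ≡ 5 (mod 17).
    Then x = 3045 + 3120·5 = 18645, valid modulo lcm(3120, 17) = 53040: x ≡ 18645 (mod 53040).
Verify against each original: 18645 mod 3 = 0, 18645 mod 5 = 0, 18645 mod 13 = 3, 18645 mod 16 = 5, 18645 mod 17 = 13.

x ≡ 18645 (mod 53040).


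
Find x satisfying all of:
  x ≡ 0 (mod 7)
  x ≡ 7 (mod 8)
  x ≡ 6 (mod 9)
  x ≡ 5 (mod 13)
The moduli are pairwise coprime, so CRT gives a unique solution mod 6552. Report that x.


Product of moduli M = 7 · 8 · 9 · 13 = 6552.
Merge one congruence at a time:
  Start: x ≡ 0 (mod 7).
  Combine with x ≡ 7 (mod 8); new modulus lcm = 56.
    Write x = 0 + 7·t and substitute into x ≡ 7 (mod 8): 7·t ≡ 7 − 0 = 7 (mod 8).
    The inverse of 7 mod 8 is 7 (since 7·7 = 49 = 6·8 + 1), so t ≡ 7·7 = 49 ≡ 1 (mod 8).
    Then x = 0 + 7·1 = 7, valid modulo lcm(7, 8) = 56: x ≡ 7 (mod 56).
  Combine with x ≡ 6 (mod 9); new modulus lcm = 504.
    Write x = 7 + 56·t and substitute into x ≡ 6 (mod 9): 56·t ≡ 6 − 7 = -1 (mod 9).
    Reduce coefficients mod 9: 2·t ≡ 8 (mod 9).
    The inverse of 2 mod 9 is 5 (since 2·5 = 10 = 1·9 + 1), so t ≡ 5·8 = 40 ≡ 4 (mod 9).
    Then x = 7 + 56·4 = 231, valid modulo lcm(56, 9) = 504: x ≡ 231 (mod 504).
  Combine with x ≡ 5 (mod 13); new modulus lcm = 6552.
    Write x = 231 + 504·t and substitute into x ≡ 5 (mod 13): 504·t ≡ 5 − 231 = -226 (mod 13).
    Reduce coefficients mod 13: 10·t ≡ 8 (mod 13).
    The inverse of 10 mod 13 is 4 (since 10·4 = 40 = 3·13 + 1), so t ≡ 4·8 = 32 ≡ 6 (mod 13).
    Then x = 231 + 504·6 = 3255, valid modulo lcm(504, 13) = 6552: x ≡ 3255 (mod 6552).
Verify against each original: 3255 mod 7 = 0, 3255 mod 8 = 7, 3255 mod 9 = 6, 3255 mod 13 = 5.

x ≡ 3255 (mod 6552).


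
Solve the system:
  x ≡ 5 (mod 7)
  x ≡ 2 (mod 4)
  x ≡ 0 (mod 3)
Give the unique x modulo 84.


Moduli 7, 4, 3 are pairwise coprime; by CRT there is a unique solution modulo M = 7 · 4 · 3 = 84.
Solve pairwise, accumulating the modulus:
  Start with x ≡ 5 (mod 7).
  Combine with x ≡ 2 (mod 4): since gcd(7, 4) = 1, we get a unique residue mod 28.
    Write x = 5 + 7·t and substitute into x ≡ 2 (mod 4): 7·t ≡ 2 − 5 = -3 (mod 4).
    Reduce coefficients mod 4: 3·t ≡ 1 (mod 4).
    The inverse of 3 mod 4 is 3 (since 3·3 = 9 = 2·4 + 1), so t ≡ 3·1 = 3 ≡ 3 (mod 4).
    Then x = 5 + 7·3 = 26, valid modulo lcm(7, 4) = 28: x ≡ 26 (mod 28).
  Combine with x ≡ 0 (mod 3): since gcd(28, 3) = 1, we get a unique residue mod 84.
    Write x = 26 + 28·t and substitute into x ≡ 0 (mod 3): 28·t ≡ 0 − 26 = -26 (mod 3).
    Reduce coefficients mod 3: 1·t ≡ 1 (mod 3).
    So t ≡ 1 (mod 3).
    Then x = 26 + 28·1 = 54, valid modulo lcm(28, 3) = 84: x ≡ 54 (mod 84).
Verify: 54 mod 7 = 5 ✓, 54 mod 4 = 2 ✓, 54 mod 3 = 0 ✓.

x ≡ 54 (mod 84).


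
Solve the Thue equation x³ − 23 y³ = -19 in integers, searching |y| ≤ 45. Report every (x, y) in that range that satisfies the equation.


The equation is x³ - 23y³ = -19. For fixed y, x³ = 23·y³ − 19, so a solution requires the RHS to be a perfect cube.
Strategy: iterate y from -45 to 45, compute RHS = 23·y³ − 19, and check whether it is a (positive or negative) perfect cube.
Check small values of y:
  y = 0: RHS = -19 is not a perfect cube.
  y = 1: RHS = 4 is not a perfect cube.
  y = -1: RHS = -42 is not a perfect cube.
  y = 2: RHS = 165 is not a perfect cube.
  y = -2: RHS = -203 is not a perfect cube.
  y = 3: RHS = 602 is not a perfect cube.
  y = -3: RHS = -640 is not a perfect cube.
Continuing the search up to |y| = 45 finds no solutions either.
No (x, y) in the scanned range satisfies the equation.

No integer solutions with |y| ≤ 45.


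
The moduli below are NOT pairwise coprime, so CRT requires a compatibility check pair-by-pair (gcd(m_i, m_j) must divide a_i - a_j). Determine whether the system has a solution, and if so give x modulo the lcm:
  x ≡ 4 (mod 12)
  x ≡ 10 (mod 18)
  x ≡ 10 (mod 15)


Moduli 12, 18, 15 are not pairwise coprime, so CRT works modulo lcm(m_i) when all pairwise compatibility conditions hold.
Pairwise compatibility: gcd(m_i, m_j) must divide a_i - a_j for every pair.
Merge one congruence at a time:
  Start: x ≡ 4 (mod 12).
  Combine with x ≡ 10 (mod 18): gcd(12, 18) = 6; 10 - 4 = 6, which IS divisible by 6, so compatible.
    Write x = 4 + 12·t and substitute into x ≡ 10 (mod 18): 12·t ≡ 10 − 4 = 6 (mod 18).
    Divide the congruence (and modulus) by g = 6: 2·t ≡ 1 (mod 3).
    The inverse of 2 mod 3 is 2 (since 2·2 = 4 = 1·3 + 1), so t ≡ 2·1 = 2 ≡ 2 (mod 3).
    Then x = 4 + 12·2 = 28, valid modulo lcm(12, 18) = 36: x ≡ 28 (mod 36).
  Combine with x ≡ 10 (mod 15): gcd(36, 15) = 3; 10 - 28 = -18, which IS divisible by 3, so compatible.
    Write x = 28 + 36·t and substitute into x ≡ 10 (mod 15): 36·t ≡ 10 − 28 = -18 (mod 15).
    Divide the congruence (and modulus) by g = 3: 12·t ≡ -6 (mod 5).
    Reduce coefficients mod 5: 2·t ≡ 4 (mod 5).
    The inverse of 2 mod 5 is 3 (since 2·3 = 6 = 1·5 + 1), so t ≡ 3·4 = 12 ≡ 2 (mod 5).
    Then x = 28 + 36·2 = 100, valid modulo lcm(36, 15) = 180: x ≡ 100 (mod 180).
Verify: 100 mod 12 = 4, 100 mod 18 = 10, 100 mod 15 = 10.

x ≡ 100 (mod 180).


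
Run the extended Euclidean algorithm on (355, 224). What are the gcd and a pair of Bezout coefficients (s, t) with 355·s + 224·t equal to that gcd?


Euclidean algorithm on (355, 224) — divide until remainder is 0:
  355 = 1 · 224 + 131
  224 = 1 · 131 + 93
  131 = 1 · 93 + 38
  93 = 2 · 38 + 17
  38 = 2 · 17 + 4
  17 = 4 · 4 + 1
  4 = 4 · 1 + 0
gcd(355, 224) = 1.
Track Bezout coefficients alongside the remainders: start with r₀ = 355 = a·1 + b·0 (s = 1, t = 0) and r₁ = 224 = a·0 + b·1 (s = 0, t = 1); each new remainder r_{k+1} = r_{k-1} − q_k·r_k inherits s_{k+1} = s_{k-1} − q_k·s_k, t_{k+1} = t_{k-1} − q_k·t_k, so r_k = a·s_k + b·t_k at every step:
  q = 1: r = 131, s = 1 − 1·0 = 1, t = 0 − 1·1 = -1  (check: 355·1 + 224·(-1) = 131)
  q = 1: r = 93, s = 0 − 1·1 = -1, t = 1 − 1·(-1) = 2  (check: 355·(-1) + 224·2 = 93)
  q = 1: r = 38, s = 1 − 1·(-1) = 2, t = -1 − 1·2 = -3  (check: 355·2 + 224·(-3) = 38)
  q = 2: r = 17, s = -1 − 2·2 = -5, t = 2 − 2·(-3) = 8  (check: 355·(-5) + 224·8 = 17)
  q = 2: r = 4, s = 2 − 2·(-5) = 12, t = -3 − 2·8 = -19  (check: 355·12 + 224·(-19) = 4)
  q = 4: r = 1, s = -5 − 4·12 = -53, t = 8 − 4·(-19) = 84  (check: 355·(-53) + 224·84 = 1)
The row with r = 1 (the gcd) gives the Bezout coefficients s = -53, t = 84.
Result: 355 · (-53) + 224 · (84) = 1.

gcd(355, 224) = 1; s = -53, t = 84 (check: 355·(-53) + 224·84 = 1).


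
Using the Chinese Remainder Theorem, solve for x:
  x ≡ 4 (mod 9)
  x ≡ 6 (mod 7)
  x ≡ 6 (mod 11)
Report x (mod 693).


Moduli 9, 7, 11 are pairwise coprime; by CRT there is a unique solution modulo M = 9 · 7 · 11 = 693.
Solve pairwise, accumulating the modulus:
  Start with x ≡ 4 (mod 9).
  Combine with x ≡ 6 (mod 7): since gcd(9, 7) = 1, we get a unique residue mod 63.
    Write x = 4 + 9·t and substitute into x ≡ 6 (mod 7): 9·t ≡ 6 − 4 = 2 (mod 7).
    Reduce coefficients mod 7: 2·t ≡ 2 (mod 7).
    The inverse of 2 mod 7 is 4 (since 2·4 = 8 = 1·7 + 1), so t ≡ 4·2 = 8 ≡ 1 (mod 7).
    Then x = 4 + 9·1 = 13, valid modulo lcm(9, 7) = 63: x ≡ 13 (mod 63).
  Combine with x ≡ 6 (mod 11): since gcd(63, 11) = 1, we get a unique residue mod 693.
    Write x = 13 + 63·t and substitute into x ≡ 6 (mod 11): 63·t ≡ 6 − 13 = -7 (mod 11).
    Reduce coefficients mod 11: 8·t ≡ 4 (mod 11).
    The inverse of 8 mod 11 is 7 (since 8·7 = 56 = 5·11 + 1), so t ≡ 7·4 = 28 ≡ 6 (mod 11).
    Then x = 13 + 63·6 = 391, valid modulo lcm(63, 11) = 693: x ≡ 391 (mod 693).
Verify: 391 mod 9 = 4 ✓, 391 mod 7 = 6 ✓, 391 mod 11 = 6 ✓.

x ≡ 391 (mod 693).


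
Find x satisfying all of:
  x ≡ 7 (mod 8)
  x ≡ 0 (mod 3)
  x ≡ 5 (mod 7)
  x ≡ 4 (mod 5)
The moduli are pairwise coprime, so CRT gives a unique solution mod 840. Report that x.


Product of moduli M = 8 · 3 · 7 · 5 = 840.
Merge one congruence at a time:
  Start: x ≡ 7 (mod 8).
  Combine with x ≡ 0 (mod 3); new modulus lcm = 24.
    Write x = 7 + 8·t and substitute into x ≡ 0 (mod 3): 8·t ≡ 0 − 7 = -7 (mod 3).
    Reduce coefficients mod 3: 2·t ≡ 2 (mod 3).
    The inverse of 2 mod 3 is 2 (since 2·2 = 4 = 1·3 + 1), so t ≡ 2·2 = 4 ≡ 1 (mod 3).
    Then x = 7 + 8·1 = 15, valid modulo lcm(8, 3) = 24: x ≡ 15 (mod 24).
  Combine with x ≡ 5 (mod 7); new modulus lcm = 168.
    Write x = 15 + 24·t and substitute into x ≡ 5 (mod 7): 24·t ≡ 5 − 15 = -10 (mod 7).
    Reduce coefficients mod 7: 3·t ≡ 4 (mod 7).
    The inverse of 3 mod 7 is 5 (since 3·5 = 15 = 2·7 + 1), so t ≡ 5·4 = 20 ≡ 6 (mod 7).
    Then x = 15 + 24·6 = 159, valid modulo lcm(24, 7) = 168: x ≡ 159 (mod 168).
  Combine with x ≡ 4 (mod 5); new modulus lcm = 840.
    Write x = 159 + 168·t and substitute into x ≡ 4 (mod 5): 168·t ≡ 4 − 159 = -155 (mod 5).
    Reduce coefficients mod 5: 3·t ≡ 0 (mod 5).
    The inverse of 3 mod 5 is 2 (since 3·2 = 6 = 1·5 + 1), so t ≡ 2·0 = 0 ≡ 0 (mod 5).
    Then x = 159 + 168·0 = 159, valid modulo lcm(168, 5) = 840: x ≡ 159 (mod 840).
Verify against each original: 159 mod 8 = 7, 159 mod 3 = 0, 159 mod 7 = 5, 159 mod 5 = 4.

x ≡ 159 (mod 840).


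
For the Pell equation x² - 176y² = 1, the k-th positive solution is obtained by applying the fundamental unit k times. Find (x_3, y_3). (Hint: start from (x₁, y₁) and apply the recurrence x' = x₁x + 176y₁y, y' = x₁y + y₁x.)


Step 1: Find the fundamental solution (x₁, y₁) of x² - 176y² = 1.
  Expand √176 as a continued fraction. a₀ = ⌊√176⌋ = 13; iterate m_{k+1} = d_k·a_k − m_k, d_{k+1} = (176 − m_{k+1}²)/d_k, a_{k+1} = ⌊(a₀ + m_{k+1})/d_{k+1}⌋ (starting m₀ = 0, d₀ = 1), with convergents p_k = a_k·p_{k-1} + p_{k-2}, q_k = a_k·q_{k-1} + q_{k-2} (p₋₁ = 1, q₋₁ = 0):
  k = 0: a₀ = 13; p₀/q₀ = 13/1; p₀² − 176·q₀² = 169 − 176 = -7.
  k = 1: m = 13, d = 7, a = ⌊(13 + 13)/7⌋ = 3; p/q = (3·13 + 1)/(3·1 + 0) = 40/3; p² − 176·q² = 1600 − 1584 = 16.
  k = 2: m = 8, d = 16, a = ⌊(13 + 8)/16⌋ = 1; p/q = (1·40 + 13)/(1·3 + 1) = 53/4; p² − 176·q² = 2809 − 2816 = -7.
  k = 3: m = 8, d = 7, a = ⌊(13 + 8)/7⌋ = 3; p/q = (3·53 + 40)/(3·4 + 3) = 199/15; p² − 176·q² = 39601 − 39600 = 1.
  The first convergent with p² − 176·q² = 1 gives the fundamental solution (x₁, y₁) = (199, 15).
Step 2: Apply the recurrence (x_{n+1}, y_{n+1}) = (x₁x_n + 176y₁y_n, x₁y_n + y₁x_n) repeatedly.
  From (x_1, y_1) = (199, 15): x_2 = 199·199 + 176·15·15 = 79201; y_2 = 199·15 + 15·199 = 5970.
  From (x_2, y_2) = (79201, 5970): x_3 = 199·79201 + 176·15·5970 = 31521799; y_3 = 199·5970 + 15·79201 = 2376045.
Step 3: Verify x_3² - 176·y_3² = 993623812196401 - 993623812196400 = 1 (should be 1). ✓

(x_1, y_1) = (199, 15); (x_3, y_3) = (31521799, 2376045).


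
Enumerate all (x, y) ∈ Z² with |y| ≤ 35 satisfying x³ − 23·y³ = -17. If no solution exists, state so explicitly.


The equation is x³ - 23y³ = -17. For fixed y, x³ = 23·y³ − 17, so a solution requires the RHS to be a perfect cube.
Strategy: iterate y from -35 to 35, compute RHS = 23·y³ − 17, and check whether it is a (positive or negative) perfect cube.
Check small values of y:
  y = 0: RHS = -17 is not a perfect cube.
  y = 1: RHS = 6 is not a perfect cube.
  y = -1: RHS = -40 is not a perfect cube.
  y = 2: RHS = 167 is not a perfect cube.
  y = -2: RHS = -201 is not a perfect cube.
  y = 3: RHS = 604 is not a perfect cube.
  y = -3: RHS = -638 is not a perfect cube.
Continuing the search up to |y| = 35 finds no solutions either.
No (x, y) in the scanned range satisfies the equation.

No integer solutions with |y| ≤ 35.


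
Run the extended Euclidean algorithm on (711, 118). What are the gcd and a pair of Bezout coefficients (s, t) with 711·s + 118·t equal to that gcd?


Euclidean algorithm on (711, 118) — divide until remainder is 0:
  711 = 6 · 118 + 3
  118 = 39 · 3 + 1
  3 = 3 · 1 + 0
gcd(711, 118) = 1.
Track Bezout coefficients alongside the remainders: start with r₀ = 711 = a·1 + b·0 (s = 1, t = 0) and r₁ = 118 = a·0 + b·1 (s = 0, t = 1); each new remainder r_{k+1} = r_{k-1} − q_k·r_k inherits s_{k+1} = s_{k-1} − q_k·s_k, t_{k+1} = t_{k-1} − q_k·t_k, so r_k = a·s_k + b·t_k at every step:
  q = 6: r = 3, s = 1 − 6·0 = 1, t = 0 − 6·1 = -6  (check: 711·1 + 118·(-6) = 3)
  q = 39: r = 1, s = 0 − 39·1 = -39, t = 1 − 39·(-6) = 235  (check: 711·(-39) + 118·235 = 1)
The row with r = 1 (the gcd) gives the Bezout coefficients s = -39, t = 235.
Result: 711 · (-39) + 118 · (235) = 1.

gcd(711, 118) = 1; s = -39, t = 235 (check: 711·(-39) + 118·235 = 1).


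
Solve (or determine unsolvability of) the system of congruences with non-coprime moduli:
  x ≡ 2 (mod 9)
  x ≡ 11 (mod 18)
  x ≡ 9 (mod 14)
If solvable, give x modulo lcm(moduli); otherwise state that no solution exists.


Moduli 9, 18, 14 are not pairwise coprime, so CRT works modulo lcm(m_i) when all pairwise compatibility conditions hold.
Pairwise compatibility: gcd(m_i, m_j) must divide a_i - a_j for every pair.
Merge one congruence at a time:
  Start: x ≡ 2 (mod 9).
  Combine with x ≡ 11 (mod 18): gcd(9, 18) = 9; 11 - 2 = 9, which IS divisible by 9, so compatible.
    Write x = 2 + 9·t and substitute into x ≡ 11 (mod 18): 9·t ≡ 11 − 2 = 9 (mod 18).
    Divide the congruence (and modulus) by g = 9: 1·t ≡ 1 (mod 2).
    So t ≡ 1 (mod 2).
    Then x = 2 + 9·1 = 11, valid modulo lcm(9, 18) = 18: x ≡ 11 (mod 18).
  Combine with x ≡ 9 (mod 14): gcd(18, 14) = 2; 9 - 11 = -2, which IS divisible by 2, so compatible.
    Write x = 11 + 18·t and substitute into x ≡ 9 (mod 14): 18·t ≡ 9 − 11 = -2 (mod 14).
    Divide the congruence (and modulus) by g = 2: 9·t ≡ -1 (mod 7).
    Reduce coefficients mod 7: 2·t ≡ 6 (mod 7).
    The inverse of 2 mod 7 is 4 (since 2·4 = 8 = 1·7 + 1), so t ≡ 4·6 = 24 ≡ 3 (mod 7).
    Then x = 11 + 18·3 = 65, valid modulo lcm(18, 14) = 126: x ≡ 65 (mod 126).
Verify: 65 mod 9 = 2, 65 mod 18 = 11, 65 mod 14 = 9.

x ≡ 65 (mod 126).


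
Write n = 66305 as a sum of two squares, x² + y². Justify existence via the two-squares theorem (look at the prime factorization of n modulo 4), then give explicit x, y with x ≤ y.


Step 1: Factor n = 66305 = 5 · 89 · 149.
Step 2: Check the mod-4 condition on each prime factor: 5 ≡ 1 (mod 4), exponent 1; 89 ≡ 1 (mod 4), exponent 1; 149 ≡ 1 (mod 4), exponent 1.
All primes ≡ 3 (mod 4) appear to even exponent (or don't appear), so by the two-squares theorem n IS expressible as a sum of two squares.
Step 3: Build a representation. Here n = 5 · 89 · 149 is a product of primes ≡ 1 (mod 4). Each prime p ≡ 1 (mod 4) is itself a sum of two squares; find a² by testing p − a² for a perfect square:
  5: 5 − 1² = 4 = 2² ⇒ 5 = 1² + 2².
  89: 89 − 1² = 88, 89 − 2² = 85, 89 − 3² = 80, 89 − 4² = 73, 89 − 5² = 64 = 8² ⇒ 89 = 5² + 8².
  149: 149 − 1² = 148, 149 − 2² = 145, 149 − 3² = 140, 149 − 4² = 133, 149 − 5² = 124, 149 − 6² = 113, 149 − 7² = 100 = 10² ⇒ 149 = 7² + 10².
  Combine using the Brahmagupta–Fibonacci identity (a² + b²)(c² + d²) = (ac − bd)² + (ad + bc)² = (ac + bd)² + (ad − bc)²:
  5 · 89 = 445: from (1² + 2²)(5² + 8²), take (1·5 − 2·8, 1·8 + 2·5) = (5 − 16, 8 + 10) = (-11, 18); dropping signs (only squares matter) gives (11, 18); check 11² + 18² = 121 + 324 = 445 ✓.
  445 · 149 = 66305: from (11² + 18²)(7² + 10²), take (11·7 − 18·10, 11·10 + 18·7) = (77 − 180, 110 + 126) = (-103, 236); dropping signs (only squares matter) gives (103, 236); check 103² + 236² = 10609 + 55696 = 66305 ✓.
Step 4: Order so x ≤ y and verify: 103² + 236² = 10609 + 55696 = 66305 = n. ✓

n = 66305 = 103² + 236² (one valid representation with x ≤ y).


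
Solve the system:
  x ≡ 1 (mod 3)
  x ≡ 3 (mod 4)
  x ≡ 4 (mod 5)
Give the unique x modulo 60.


Moduli 3, 4, 5 are pairwise coprime; by CRT there is a unique solution modulo M = 3 · 4 · 5 = 60.
Solve pairwise, accumulating the modulus:
  Start with x ≡ 1 (mod 3).
  Combine with x ≡ 3 (mod 4): since gcd(3, 4) = 1, we get a unique residue mod 12.
    Write x = 1 + 3·t and substitute into x ≡ 3 (mod 4): 3·t ≡ 3 − 1 = 2 (mod 4).
    The inverse of 3 mod 4 is 3 (since 3·3 = 9 = 2·4 + 1), so t ≡ 3·2 = 6 ≡ 2 (mod 4).
    Then x = 1 + 3·2 = 7, valid modulo lcm(3, 4) = 12: x ≡ 7 (mod 12).
  Combine with x ≡ 4 (mod 5): since gcd(12, 5) = 1, we get a unique residue mod 60.
    Write x = 7 + 12·t and substitute into x ≡ 4 (mod 5): 12·t ≡ 4 − 7 = -3 (mod 5).
    Reduce coefficients mod 5: 2·t ≡ 2 (mod 5).
    The inverse of 2 mod 5 is 3 (since 2·3 = 6 = 1·5 + 1), so t ≡ 3·2 = 6 ≡ 1 (mod 5).
    Then x = 7 + 12·1 = 19, valid modulo lcm(12, 5) = 60: x ≡ 19 (mod 60).
Verify: 19 mod 3 = 1 ✓, 19 mod 4 = 3 ✓, 19 mod 5 = 4 ✓.

x ≡ 19 (mod 60).


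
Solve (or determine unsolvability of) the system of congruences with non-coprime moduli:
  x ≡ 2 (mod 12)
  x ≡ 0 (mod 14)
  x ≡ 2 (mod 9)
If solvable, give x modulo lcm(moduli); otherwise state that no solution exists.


Moduli 12, 14, 9 are not pairwise coprime, so CRT works modulo lcm(m_i) when all pairwise compatibility conditions hold.
Pairwise compatibility: gcd(m_i, m_j) must divide a_i - a_j for every pair.
Merge one congruence at a time:
  Start: x ≡ 2 (mod 12).
  Combine with x ≡ 0 (mod 14): gcd(12, 14) = 2; 0 - 2 = -2, which IS divisible by 2, so compatible.
    Write x = 2 + 12·t and substitute into x ≡ 0 (mod 14): 12·t ≡ 0 − 2 = -2 (mod 14).
    Divide the congruence (and modulus) by g = 2: 6·t ≡ -1 (mod 7).
    Reduce coefficients mod 7: 6·t ≡ 6 (mod 7).
    The inverse of 6 mod 7 is 6 (since 6·6 = 36 = 5·7 + 1), so t ≡ 6·6 = 36 ≡ 1 (mod 7).
    Then x = 2 + 12·1 = 14, valid modulo lcm(12, 14) = 84: x ≡ 14 (mod 84).
  Combine with x ≡ 2 (mod 9): gcd(84, 9) = 3; 2 - 14 = -12, which IS divisible by 3, so compatible.
    Write x = 14 + 84·t and substitute into x ≡ 2 (mod 9): 84·t ≡ 2 − 14 = -12 (mod 9).
    Divide the congruence (and modulus) by g = 3: 28·t ≡ -4 (mod 3).
    Reduce coefficients mod 3: 1·t ≡ 2 (mod 3).
    So t ≡ 2 (mod 3).
    Then x = 14 + 84·2 = 182, valid modulo lcm(84, 9) = 252: x ≡ 182 (mod 252).
Verify: 182 mod 12 = 2, 182 mod 14 = 0, 182 mod 9 = 2.

x ≡ 182 (mod 252).


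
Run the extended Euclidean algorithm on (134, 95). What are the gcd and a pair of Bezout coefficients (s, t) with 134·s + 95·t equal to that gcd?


Euclidean algorithm on (134, 95) — divide until remainder is 0:
  134 = 1 · 95 + 39
  95 = 2 · 39 + 17
  39 = 2 · 17 + 5
  17 = 3 · 5 + 2
  5 = 2 · 2 + 1
  2 = 2 · 1 + 0
gcd(134, 95) = 1.
Track Bezout coefficients alongside the remainders: start with r₀ = 134 = a·1 + b·0 (s = 1, t = 0) and r₁ = 95 = a·0 + b·1 (s = 0, t = 1); each new remainder r_{k+1} = r_{k-1} − q_k·r_k inherits s_{k+1} = s_{k-1} − q_k·s_k, t_{k+1} = t_{k-1} − q_k·t_k, so r_k = a·s_k + b·t_k at every step:
  q = 1: r = 39, s = 1 − 1·0 = 1, t = 0 − 1·1 = -1  (check: 134·1 + 95·(-1) = 39)
  q = 2: r = 17, s = 0 − 2·1 = -2, t = 1 − 2·(-1) = 3  (check: 134·(-2) + 95·3 = 17)
  q = 2: r = 5, s = 1 − 2·(-2) = 5, t = -1 − 2·3 = -7  (check: 134·5 + 95·(-7) = 5)
  q = 3: r = 2, s = -2 − 3·5 = -17, t = 3 − 3·(-7) = 24  (check: 134·(-17) + 95·24 = 2)
  q = 2: r = 1, s = 5 − 2·(-17) = 39, t = -7 − 2·24 = -55  (check: 134·39 + 95·(-55) = 1)
The row with r = 1 (the gcd) gives the Bezout coefficients s = 39, t = -55.
Result: 134 · (39) + 95 · (-55) = 1.

gcd(134, 95) = 1; s = 39, t = -55 (check: 134·39 + 95·(-55) = 1).


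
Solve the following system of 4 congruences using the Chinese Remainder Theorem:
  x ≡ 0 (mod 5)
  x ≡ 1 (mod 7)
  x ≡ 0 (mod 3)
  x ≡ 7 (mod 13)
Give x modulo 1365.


Product of moduli M = 5 · 7 · 3 · 13 = 1365.
Merge one congruence at a time:
  Start: x ≡ 0 (mod 5).
  Combine with x ≡ 1 (mod 7); new modulus lcm = 35.
    Write x = 0 + 5·t and substitute into x ≡ 1 (mod 7): 5·t ≡ 1 − 0 = 1 (mod 7).
    The inverse of 5 mod 7 is 3 (since 5·3 = 15 = 2·7 + 1), so t ≡ 3·1 = 3 ≡ 3 (mod 7).
    Then x = 0 + 5·3 = 15, valid modulo lcm(5, 7) = 35: x ≡ 15 (mod 35).
  Combine with x ≡ 0 (mod 3); new modulus lcm = 105.
    Write x = 15 + 35·t and substitute into x ≡ 0 (mod 3): 35·t ≡ 0 − 15 = -15 (mod 3).
    Reduce coefficients mod 3: 2·t ≡ 0 (mod 3).
    The inverse of 2 mod 3 is 2 (since 2·2 = 4 = 1·3 + 1), so t ≡ 2·0 = 0 ≡ 0 (mod 3).
    Then x = 15 + 35·0 = 15, valid modulo lcm(35, 3) = 105: x ≡ 15 (mod 105).
  Combine with x ≡ 7 (mod 13); new modulus lcm = 1365.
    Write x = 15 + 105·t and substitute into x ≡ 7 (mod 13): 105·t ≡ 7 − 15 = -8 (mod 13).
    Reduce coefficients mod 13: 1·t ≡ 5 (mod 13).
    So t ≡ 5 (mod 13).
    Then x = 15 + 105·5 = 540, valid modulo lcm(105, 13) = 1365: x ≡ 540 (mod 1365).
Verify against each original: 540 mod 5 = 0, 540 mod 7 = 1, 540 mod 3 = 0, 540 mod 13 = 7.

x ≡ 540 (mod 1365).


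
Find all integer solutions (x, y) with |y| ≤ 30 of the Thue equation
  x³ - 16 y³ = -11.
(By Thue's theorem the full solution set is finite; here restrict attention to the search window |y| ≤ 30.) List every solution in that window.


The equation is x³ - 16y³ = -11. For fixed y, x³ = 16·y³ − 11, so a solution requires the RHS to be a perfect cube.
Strategy: iterate y from -30 to 30, compute RHS = 16·y³ − 11, and check whether it is a (positive or negative) perfect cube.
Check small values of y:
  y = 0: RHS = -11 is not a perfect cube.
  y = 1: RHS = 5 is not a perfect cube.
  y = -1: RHS = -27 = (-3)³ ⇒ x = -3 works.
  y = 2: RHS = 117 is not a perfect cube.
  y = -2: RHS = -139 is not a perfect cube.
  y = 3: RHS = 421 is not a perfect cube.
  y = -3: RHS = -443 is not a perfect cube.
Continuing the search up to |y| = 30 finds no further solutions beyond those listed.
Collected solutions: (-3, -1).

Solutions (with |y| ≤ 30): (-3, -1).


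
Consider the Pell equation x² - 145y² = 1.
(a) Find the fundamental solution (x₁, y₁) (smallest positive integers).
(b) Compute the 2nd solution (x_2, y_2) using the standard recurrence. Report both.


Step 1: Find the fundamental solution (x₁, y₁) of x² - 145y² = 1.
  Expand √145 as a continued fraction. a₀ = ⌊√145⌋ = 12; iterate m_{k+1} = d_k·a_k − m_k, d_{k+1} = (145 − m_{k+1}²)/d_k, a_{k+1} = ⌊(a₀ + m_{k+1})/d_{k+1}⌋ (starting m₀ = 0, d₀ = 1), with convergents p_k = a_k·p_{k-1} + p_{k-2}, q_k = a_k·q_{k-1} + q_{k-2} (p₋₁ = 1, q₋₁ = 0):
  k = 0: a₀ = 12; p₀/q₀ = 12/1; p₀² − 145·q₀² = 144 − 145 = -1.
  k = 1: m = 12, d = 1, a = ⌊(12 + 12)/1⌋ = 24; p/q = (24·12 + 1)/(24·1 + 0) = 289/24; p² − 145·q² = 83521 − 83520 = 1.
  The first convergent with p² − 145·q² = 1 gives the fundamental solution (x₁, y₁) = (289, 24).
Step 2: Apply the recurrence (x_{n+1}, y_{n+1}) = (x₁x_n + 145y₁y_n, x₁y_n + y₁x_n) repeatedly.
  From (x_1, y_1) = (289, 24): x_2 = 289·289 + 145·24·24 = 167041; y_2 = 289·24 + 24·289 = 13872.
Step 3: Verify x_2² - 145·y_2² = 27902695681 - 27902695680 = 1 (should be 1). ✓

(x_1, y_1) = (289, 24); (x_2, y_2) = (167041, 13872).


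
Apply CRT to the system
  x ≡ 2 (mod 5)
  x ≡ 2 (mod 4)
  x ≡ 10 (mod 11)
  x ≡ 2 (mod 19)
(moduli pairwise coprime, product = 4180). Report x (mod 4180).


Product of moduli M = 5 · 4 · 11 · 19 = 4180.
Merge one congruence at a time:
  Start: x ≡ 2 (mod 5).
  Combine with x ≡ 2 (mod 4); new modulus lcm = 20.
    Write x = 2 + 5·t and substitute into x ≡ 2 (mod 4): 5·t ≡ 2 − 2 = 0 (mod 4).
    Reduce coefficients mod 4: 1·t ≡ 0 (mod 4).
    So t ≡ 0 (mod 4).
    Then x = 2 + 5·0 = 2, valid modulo lcm(5, 4) = 20: x ≡ 2 (mod 20).
  Combine with x ≡ 10 (mod 11); new modulus lcm = 220.
    Write x = 2 + 20·t and substitute into x ≡ 10 (mod 11): 20·t ≡ 10 − 2 = 8 (mod 11).
    Reduce coefficients mod 11: 9·t ≡ 8 (mod 11).
    The inverse of 9 mod 11 is 5 (since 9·5 = 45 = 4·11 + 1), so t ≡ 5·8 = 40 ≡ 7 (mod 11).
    Then x = 2 + 20·7 = 142, valid modulo lcm(20, 11) = 220: x ≡ 142 (mod 220).
  Combine with x ≡ 2 (mod 19); new modulus lcm = 4180.
    Write x = 142 + 220·t and substitute into x ≡ 2 (mod 19): 220·t ≡ 2 − 142 = -140 (mod 19).
    Reduce coefficients mod 19: 11·t ≡ 12 (mod 19).
    The inverse of 11 mod 19 is 7 (since 11·7 = 77 = 4·19 + 1), so t ≡ 7·12 = 84 ≡ 8 (mod 19).
    Then x = 142 + 220·8 = 1902, valid modulo lcm(220, 19) = 4180: x ≡ 1902 (mod 4180).
Verify against each original: 1902 mod 5 = 2, 1902 mod 4 = 2, 1902 mod 11 = 10, 1902 mod 19 = 2.

x ≡ 1902 (mod 4180).


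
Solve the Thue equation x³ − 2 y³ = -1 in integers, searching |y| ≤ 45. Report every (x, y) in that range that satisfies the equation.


The equation is x³ - 2y³ = -1. For fixed y, x³ = 2·y³ − 1, so a solution requires the RHS to be a perfect cube.
Strategy: iterate y from -45 to 45, compute RHS = 2·y³ − 1, and check whether it is a (positive or negative) perfect cube.
Check small values of y:
  y = 0: RHS = -1 = (-1)³ ⇒ x = -1 works.
  y = 1: RHS = 1 = (1)³ ⇒ x = 1 works.
  y = -1: RHS = -3 is not a perfect cube.
  y = 2: RHS = 15 is not a perfect cube.
  y = -2: RHS = -17 is not a perfect cube.
  y = 3: RHS = 53 is not a perfect cube.
  y = -3: RHS = -55 is not a perfect cube.
Continuing the search up to |y| = 45 finds no further solutions beyond those listed.
Collected solutions: (-1, 0), (1, 1).

Solutions (with |y| ≤ 45): (-1, 0), (1, 1).


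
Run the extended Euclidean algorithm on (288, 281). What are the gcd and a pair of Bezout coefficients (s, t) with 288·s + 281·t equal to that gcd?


Euclidean algorithm on (288, 281) — divide until remainder is 0:
  288 = 1 · 281 + 7
  281 = 40 · 7 + 1
  7 = 7 · 1 + 0
gcd(288, 281) = 1.
Track Bezout coefficients alongside the remainders: start with r₀ = 288 = a·1 + b·0 (s = 1, t = 0) and r₁ = 281 = a·0 + b·1 (s = 0, t = 1); each new remainder r_{k+1} = r_{k-1} − q_k·r_k inherits s_{k+1} = s_{k-1} − q_k·s_k, t_{k+1} = t_{k-1} − q_k·t_k, so r_k = a·s_k + b·t_k at every step:
  q = 1: r = 7, s = 1 − 1·0 = 1, t = 0 − 1·1 = -1  (check: 288·1 + 281·(-1) = 7)
  q = 40: r = 1, s = 0 − 40·1 = -40, t = 1 − 40·(-1) = 41  (check: 288·(-40) + 281·41 = 1)
The row with r = 1 (the gcd) gives the Bezout coefficients s = -40, t = 41.
Result: 288 · (-40) + 281 · (41) = 1.

gcd(288, 281) = 1; s = -40, t = 41 (check: 288·(-40) + 281·41 = 1).


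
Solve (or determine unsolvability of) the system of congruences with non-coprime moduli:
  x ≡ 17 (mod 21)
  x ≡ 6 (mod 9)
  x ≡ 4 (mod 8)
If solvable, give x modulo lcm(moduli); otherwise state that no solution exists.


Moduli 21, 9, 8 are not pairwise coprime, so CRT works modulo lcm(m_i) when all pairwise compatibility conditions hold.
Pairwise compatibility: gcd(m_i, m_j) must divide a_i - a_j for every pair.
Merge one congruence at a time:
  Start: x ≡ 17 (mod 21).
  Combine with x ≡ 6 (mod 9): gcd(21, 9) = 3, and 6 - 17 = -11 is NOT divisible by 3.
    ⇒ system is inconsistent (no integer solution).

No solution (the system is inconsistent).


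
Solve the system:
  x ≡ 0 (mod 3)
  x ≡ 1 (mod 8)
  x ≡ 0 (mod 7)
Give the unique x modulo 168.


Moduli 3, 8, 7 are pairwise coprime; by CRT there is a unique solution modulo M = 3 · 8 · 7 = 168.
Solve pairwise, accumulating the modulus:
  Start with x ≡ 0 (mod 3).
  Combine with x ≡ 1 (mod 8): since gcd(3, 8) = 1, we get a unique residue mod 24.
    Write x = 0 + 3·t and substitute into x ≡ 1 (mod 8): 3·t ≡ 1 − 0 = 1 (mod 8).
    The inverse of 3 mod 8 is 3 (since 3·3 = 9 = 1·8 + 1), so t ≡ 3·1 = 3 ≡ 3 (mod 8).
    Then x = 0 + 3·3 = 9, valid modulo lcm(3, 8) = 24: x ≡ 9 (mod 24).
  Combine with x ≡ 0 (mod 7): since gcd(24, 7) = 1, we get a unique residue mod 168.
    Write x = 9 + 24·t and substitute into x ≡ 0 (mod 7): 24·t ≡ 0 − 9 = -9 (mod 7).
    Reduce coefficients mod 7: 3·t ≡ 5 (mod 7).
    The inverse of 3 mod 7 is 5 (since 3·5 = 15 = 2·7 + 1), so t ≡ 5·5 = 25 ≡ 4 (mod 7).
    Then x = 9 + 24·4 = 105, valid modulo lcm(24, 7) = 168: x ≡ 105 (mod 168).
Verify: 105 mod 3 = 0 ✓, 105 mod 8 = 1 ✓, 105 mod 7 = 0 ✓.

x ≡ 105 (mod 168).


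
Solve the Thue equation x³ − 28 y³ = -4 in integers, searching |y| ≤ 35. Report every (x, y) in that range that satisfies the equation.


The equation is x³ - 28y³ = -4. For fixed y, x³ = 28·y³ − 4, so a solution requires the RHS to be a perfect cube.
Strategy: iterate y from -35 to 35, compute RHS = 28·y³ − 4, and check whether it is a (positive or negative) perfect cube.
Check small values of y:
  y = 0: RHS = -4 is not a perfect cube.
  y = 1: RHS = 24 is not a perfect cube.
  y = -1: RHS = -32 is not a perfect cube.
  y = 2: RHS = 220 is not a perfect cube.
  y = -2: RHS = -228 is not a perfect cube.
  y = 3: RHS = 752 is not a perfect cube.
  y = -3: RHS = -760 is not a perfect cube.
Continuing the search up to |y| = 35 finds no solutions either.
No (x, y) in the scanned range satisfies the equation.

No integer solutions with |y| ≤ 35.


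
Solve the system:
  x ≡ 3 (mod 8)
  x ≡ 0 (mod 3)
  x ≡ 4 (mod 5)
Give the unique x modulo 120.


Moduli 8, 3, 5 are pairwise coprime; by CRT there is a unique solution modulo M = 8 · 3 · 5 = 120.
Solve pairwise, accumulating the modulus:
  Start with x ≡ 3 (mod 8).
  Combine with x ≡ 0 (mod 3): since gcd(8, 3) = 1, we get a unique residue mod 24.
    Write x = 3 + 8·t and substitute into x ≡ 0 (mod 3): 8·t ≡ 0 − 3 = -3 (mod 3).
    Reduce coefficients mod 3: 2·t ≡ 0 (mod 3).
    The inverse of 2 mod 3 is 2 (since 2·2 = 4 = 1·3 + 1), so t ≡ 2·0 = 0 ≡ 0 (mod 3).
    Then x = 3 + 8·0 = 3, valid modulo lcm(8, 3) = 24: x ≡ 3 (mod 24).
  Combine with x ≡ 4 (mod 5): since gcd(24, 5) = 1, we get a unique residue mod 120.
    Write x = 3 + 24·t and substitute into x ≡ 4 (mod 5): 24·t ≡ 4 − 3 = 1 (mod 5).
    Reduce coefficients mod 5: 4·t ≡ 1 (mod 5).
    The inverse of 4 mod 5 is 4 (since 4·4 = 16 = 3·5 + 1), so t ≡ 4·1 = 4 ≡ 4 (mod 5).
    Then x = 3 + 24·4 = 99, valid modulo lcm(24, 5) = 120: x ≡ 99 (mod 120).
Verify: 99 mod 8 = 3 ✓, 99 mod 3 = 0 ✓, 99 mod 5 = 4 ✓.

x ≡ 99 (mod 120).


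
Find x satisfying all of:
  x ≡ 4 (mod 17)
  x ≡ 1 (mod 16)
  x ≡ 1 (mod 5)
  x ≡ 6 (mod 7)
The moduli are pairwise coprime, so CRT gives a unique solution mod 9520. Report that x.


Product of moduli M = 17 · 16 · 5 · 7 = 9520.
Merge one congruence at a time:
  Start: x ≡ 4 (mod 17).
  Combine with x ≡ 1 (mod 16); new modulus lcm = 272.
    Write x = 4 + 17·t and substitute into x ≡ 1 (mod 16): 17·t ≡ 1 − 4 = -3 (mod 16).
    Reduce coefficients mod 16: 1·t ≡ 13 (mod 16).
    So t ≡ 13 (mod 16).
    Then x = 4 + 17·13 = 225, valid modulo lcm(17, 16) = 272: x ≡ 225 (mod 272).
  Combine with x ≡ 1 (mod 5); new modulus lcm = 1360.
    Write x = 225 + 272·t and substitute into x ≡ 1 (mod 5): 272·t ≡ 1 − 225 = -224 (mod 5).
    Reduce coefficients mod 5: 2·t ≡ 1 (mod 5).
    The inverse of 2 mod 5 is 3 (since 2·3 = 6 = 1·5 + 1), so t ≡ 3·1 = 3 ≡ 3 (mod 5).
    Then x = 225 + 272·3 = 1041, valid modulo lcm(272, 5) = 1360: x ≡ 1041 (mod 1360).
  Combine with x ≡ 6 (mod 7); new modulus lcm = 9520.
    Write x = 1041 + 1360·t and substitute into x ≡ 6 (mod 7): 1360·t ≡ 6 − 1041 = -1035 (mod 7).
    Reduce coefficients mod 7: 2·t ≡ 1 (mod 7).
    The inverse of 2 mod 7 is 4 (since 2·4 = 8 = 1·7 + 1), so t ≡ 4·1 = 4 ≡ 4 (mod 7).
    Then x = 1041 + 1360·4 = 6481, valid modulo lcm(1360, 7) = 9520: x ≡ 6481 (mod 9520).
Verify against each original: 6481 mod 17 = 4, 6481 mod 16 = 1, 6481 mod 5 = 1, 6481 mod 7 = 6.

x ≡ 6481 (mod 9520).


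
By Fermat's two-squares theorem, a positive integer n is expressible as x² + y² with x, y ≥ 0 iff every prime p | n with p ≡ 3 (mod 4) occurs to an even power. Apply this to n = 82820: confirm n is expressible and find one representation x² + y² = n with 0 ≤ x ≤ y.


Step 1: Factor n = 82820 = 2^2 · 5 · 41 · 101.
Step 2: Check the mod-4 condition on each prime factor: 2 = 2 (special); 5 ≡ 1 (mod 4), exponent 1; 41 ≡ 1 (mod 4), exponent 1; 101 ≡ 1 (mod 4), exponent 1.
All primes ≡ 3 (mod 4) appear to even exponent (or don't appear), so by the two-squares theorem n IS expressible as a sum of two squares.
Step 3: Build a representation. Group n = k² · m with k = 2 and m = 5 · 41 · 101 = 20705 (a product of primes ≡ 1 (mod 4)); a representation of m scales to one of n via (k·x)² + (k·y)² = k²(x² + y²). Each prime p ≡ 1 (mod 4) is itself a sum of two squares; find a² by testing p − a² for a perfect square:
  5: 5 − 1² = 4 = 2² ⇒ 5 = 1² + 2².
  41: 41 − 1² = 40, 41 − 2² = 37, 41 − 3² = 32, 41 − 4² = 25 = 5² ⇒ 41 = 4² + 5².
  101: 101 − 1² = 100 = 10² ⇒ 101 = 1² + 10².
  Combine using the Brahmagupta–Fibonacci identity (a² + b²)(c² + d²) = (ac − bd)² + (ad + bc)² = (ac + bd)² + (ad − bc)²:
  5 · 41 = 205: from (1² + 2²)(4² + 5²), take (1·4 − 2·5, 1·5 + 2·4) = (4 − 10, 5 + 8) = (-6, 13); dropping signs (only squares matter) gives (6, 13); check 6² + 13² = 36 + 169 = 205 ✓.
  205 · 101 = 20705: from (6² + 13²)(1² + 10²), take (6·1 − 13·10, 6·10 + 13·1) = (6 − 130, 60 + 13) = (-124, 73); dropping signs (only squares matter) gives (124, 73); check 124² + 73² = 15376 + 5329 = 20705 ✓.
  Scale by k = 2: (2·124, 2·73) = (248, 146).
Step 4: Order so x ≤ y and verify: 146² + 248² = 21316 + 61504 = 82820 = n. ✓

n = 82820 = 146² + 248² (one valid representation with x ≤ y).


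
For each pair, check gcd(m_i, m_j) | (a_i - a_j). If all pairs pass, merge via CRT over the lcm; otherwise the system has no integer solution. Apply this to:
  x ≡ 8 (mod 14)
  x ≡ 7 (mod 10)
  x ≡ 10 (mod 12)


Moduli 14, 10, 12 are not pairwise coprime, so CRT works modulo lcm(m_i) when all pairwise compatibility conditions hold.
Pairwise compatibility: gcd(m_i, m_j) must divide a_i - a_j for every pair.
Merge one congruence at a time:
  Start: x ≡ 8 (mod 14).
  Combine with x ≡ 7 (mod 10): gcd(14, 10) = 2, and 7 - 8 = -1 is NOT divisible by 2.
    ⇒ system is inconsistent (no integer solution).

No solution (the system is inconsistent).


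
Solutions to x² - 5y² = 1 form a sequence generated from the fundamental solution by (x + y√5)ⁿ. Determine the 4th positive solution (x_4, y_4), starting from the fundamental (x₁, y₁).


Step 1: Find the fundamental solution (x₁, y₁) of x² - 5y² = 1.
  Expand √5 as a continued fraction. a₀ = ⌊√5⌋ = 2; iterate m_{k+1} = d_k·a_k − m_k, d_{k+1} = (5 − m_{k+1}²)/d_k, a_{k+1} = ⌊(a₀ + m_{k+1})/d_{k+1}⌋ (starting m₀ = 0, d₀ = 1), with convergents p_k = a_k·p_{k-1} + p_{k-2}, q_k = a_k·q_{k-1} + q_{k-2} (p₋₁ = 1, q₋₁ = 0):
  k = 0: a₀ = 2; p₀/q₀ = 2/1; p₀² − 5·q₀² = 4 − 5 = -1.
  k = 1: m = 2, d = 1, a = ⌊(2 + 2)/1⌋ = 4; p/q = (4·2 + 1)/(4·1 + 0) = 9/4; p² − 5·q² = 81 − 80 = 1.
  The first convergent with p² − 5·q² = 1 gives the fundamental solution (x₁, y₁) = (9, 4).
Step 2: Apply the recurrence (x_{n+1}, y_{n+1}) = (x₁x_n + 5y₁y_n, x₁y_n + y₁x_n) repeatedly.
  From (x_1, y_1) = (9, 4): x_2 = 9·9 + 5·4·4 = 161; y_2 = 9·4 + 4·9 = 72.
  From (x_2, y_2) = (161, 72): x_3 = 9·161 + 5·4·72 = 2889; y_3 = 9·72 + 4·161 = 1292.
  From (x_3, y_3) = (2889, 1292): x_4 = 9·2889 + 5·4·1292 = 51841; y_4 = 9·1292 + 4·2889 = 23184.
Step 3: Verify x_4² - 5·y_4² = 2687489281 - 2687489280 = 1 (should be 1). ✓

(x_1, y_1) = (9, 4); (x_4, y_4) = (51841, 23184).


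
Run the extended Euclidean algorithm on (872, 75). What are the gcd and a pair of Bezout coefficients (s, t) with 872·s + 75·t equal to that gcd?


Euclidean algorithm on (872, 75) — divide until remainder is 0:
  872 = 11 · 75 + 47
  75 = 1 · 47 + 28
  47 = 1 · 28 + 19
  28 = 1 · 19 + 9
  19 = 2 · 9 + 1
  9 = 9 · 1 + 0
gcd(872, 75) = 1.
Track Bezout coefficients alongside the remainders: start with r₀ = 872 = a·1 + b·0 (s = 1, t = 0) and r₁ = 75 = a·0 + b·1 (s = 0, t = 1); each new remainder r_{k+1} = r_{k-1} − q_k·r_k inherits s_{k+1} = s_{k-1} − q_k·s_k, t_{k+1} = t_{k-1} − q_k·t_k, so r_k = a·s_k + b·t_k at every step:
  q = 11: r = 47, s = 1 − 11·0 = 1, t = 0 − 11·1 = -11  (check: 872·1 + 75·(-11) = 47)
  q = 1: r = 28, s = 0 − 1·1 = -1, t = 1 − 1·(-11) = 12  (check: 872·(-1) + 75·12 = 28)
  q = 1: r = 19, s = 1 − 1·(-1) = 2, t = -11 − 1·12 = -23  (check: 872·2 + 75·(-23) = 19)
  q = 1: r = 9, s = -1 − 1·2 = -3, t = 12 − 1·(-23) = 35  (check: 872·(-3) + 75·35 = 9)
  q = 2: r = 1, s = 2 − 2·(-3) = 8, t = -23 − 2·35 = -93  (check: 872·8 + 75·(-93) = 1)
The row with r = 1 (the gcd) gives the Bezout coefficients s = 8, t = -93.
Result: 872 · (8) + 75 · (-93) = 1.

gcd(872, 75) = 1; s = 8, t = -93 (check: 872·8 + 75·(-93) = 1).
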